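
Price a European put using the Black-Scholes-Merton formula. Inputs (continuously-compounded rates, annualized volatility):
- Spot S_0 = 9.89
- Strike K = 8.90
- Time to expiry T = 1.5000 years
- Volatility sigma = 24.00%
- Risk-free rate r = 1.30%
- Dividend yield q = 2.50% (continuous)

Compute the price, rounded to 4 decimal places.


d1 = (ln(S/K) + (r - q + 0.5*sigma^2) * T) / (sigma * sqrt(T)) = 0.44455813
d2 = d1 - sigma * sqrt(T) = 0.15061936
exp(-rT) = 0.98068890; exp(-qT) = 0.96319442
P = K * exp(-rT) * N(-d2) - S_0 * exp(-qT) * N(-d1)
N(-d1) = 0.32831956; N(-d2) = 0.44013799
P = 8.9000 * 0.98068890 * 0.44013799 - 9.8900 * 0.96319442 * 0.32831956 = 0.7140

Answer: Price = 0.7140


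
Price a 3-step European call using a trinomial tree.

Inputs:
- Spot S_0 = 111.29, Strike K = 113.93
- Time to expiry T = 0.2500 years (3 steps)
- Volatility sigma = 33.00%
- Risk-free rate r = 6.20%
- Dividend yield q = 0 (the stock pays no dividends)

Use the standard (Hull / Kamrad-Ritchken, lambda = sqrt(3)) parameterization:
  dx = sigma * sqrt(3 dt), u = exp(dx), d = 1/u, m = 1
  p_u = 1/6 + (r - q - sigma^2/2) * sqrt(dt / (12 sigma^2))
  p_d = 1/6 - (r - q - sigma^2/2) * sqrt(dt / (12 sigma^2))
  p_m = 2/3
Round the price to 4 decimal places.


dt = T/N = 0.083333; dx = sigma*sqrt(3*dt) = 0.165000
u = exp(dx) = 1.179393; d = 1/u = 0.847894
p_u = 0.168573, p_m = 0.666667, p_d = 0.164760
Discount per step: exp(-r*dt) = 0.994847
Stock lattice S(k, j) with j the centered position index:
  k=0: S(0,+0) = 111.2900
  k=1: S(1,-1) = 94.3621; S(1,+0) = 111.2900; S(1,+1) = 131.2547
  k=2: S(2,-2) = 80.0090; S(2,-1) = 94.3621; S(2,+0) = 111.2900; S(2,+1) = 131.2547; S(2,+2) = 154.8008
  k=3: S(3,-3) = 67.8391; S(3,-2) = 80.0090; S(3,-1) = 94.3621; S(3,+0) = 111.2900; S(3,+1) = 131.2547; S(3,+2) = 154.8008; S(3,+3) = 182.5710
Terminal payoffs V(N, j) = max(S_T - K, 0):
  V(3,-3) = 0.000000; V(3,-2) = 0.000000; V(3,-1) = 0.000000; V(3,+0) = 0.000000; V(3,+1) = 17.324660; V(3,+2) = 40.870843; V(3,+3) = 68.641049
Backward induction: V(k, j) = exp(-r*dt) * [p_u * V(k+1, j+1) + p_m * V(k+1, j) + p_d * V(k+1, j-1)]
  V(2,-2) = exp(-r*dt) * [p_u*0.000000 + p_m*0.000000 + p_d*0.000000] = 0.000000
  V(2,-1) = exp(-r*dt) * [p_u*0.000000 + p_m*0.000000 + p_d*0.000000] = 0.000000
  V(2,+0) = exp(-r*dt) * [p_u*17.324660 + p_m*0.000000 + p_d*0.000000] = 2.905424
  V(2,+1) = exp(-r*dt) * [p_u*40.870843 + p_m*17.324660 + p_d*0.000000] = 18.344478
  V(2,+2) = exp(-r*dt) * [p_u*68.641049 + p_m*40.870843 + p_d*17.324660] = 41.457931
  V(1,-1) = exp(-r*dt) * [p_u*2.905424 + p_m*0.000000 + p_d*0.000000] = 0.487253
  V(1,+0) = exp(-r*dt) * [p_u*18.344478 + p_m*2.905424 + p_d*0.000000] = 5.003419
  V(1,+1) = exp(-r*dt) * [p_u*41.457931 + p_m*18.344478 + p_d*2.905424] = 19.595542
  V(0,+0) = exp(-r*dt) * [p_u*19.595542 + p_m*5.003419 + p_d*0.487253] = 6.684550

Answer: Price = V(0,0) = 6.6846


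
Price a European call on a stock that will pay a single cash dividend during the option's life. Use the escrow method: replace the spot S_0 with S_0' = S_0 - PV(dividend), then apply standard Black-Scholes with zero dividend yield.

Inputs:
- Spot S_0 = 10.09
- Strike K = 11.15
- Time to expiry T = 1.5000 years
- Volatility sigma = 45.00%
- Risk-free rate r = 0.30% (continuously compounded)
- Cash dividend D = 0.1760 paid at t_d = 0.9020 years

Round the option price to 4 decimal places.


PV(D) = D * exp(-r * t_d) = 0.1760 * 0.99729766 = 0.17552439
S_0' = S_0 - PV(D) = 10.0900 - 0.17552439 = 9.91447561
d1 = (ln(S_0'/K) + (r + sigma^2/2)*T) / (sigma*sqrt(T)) = 0.07063852
d2 = d1 - sigma*sqrt(T) = -0.48049667
exp(-rT) = 0.99551011
N(d1) = 0.52815727; N(d2) = 0.31543713
C = S_0' * N(d1) - K * exp(-rT) * N(d2) = 9.91447561 * 0.52815727 - 11.1500 * 0.99551011 * 0.31543713 = 1.7351

Answer: Price = 1.7351


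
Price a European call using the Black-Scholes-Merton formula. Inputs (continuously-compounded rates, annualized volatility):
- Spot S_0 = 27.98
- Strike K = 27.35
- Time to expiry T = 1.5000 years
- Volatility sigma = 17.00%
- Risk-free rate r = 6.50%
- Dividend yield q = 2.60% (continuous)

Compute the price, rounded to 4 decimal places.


Answer: Price = 3.3550

Derivation:
d1 = (ln(S/K) + (r - q + 0.5*sigma^2) * T) / (sigma * sqrt(T)) = 0.49445323
d2 = d1 - sigma * sqrt(T) = 0.28624660
exp(-rT) = 0.90710234; exp(-qT) = 0.96175071
C = S_0 * exp(-qT) * N(d1) - K * exp(-rT) * N(d2)
N(d1) = 0.68950694; N(d2) = 0.61265537
C = 27.9800 * 0.96175071 * 0.68950694 - 27.3500 * 0.90710234 * 0.61265537 = 3.3550


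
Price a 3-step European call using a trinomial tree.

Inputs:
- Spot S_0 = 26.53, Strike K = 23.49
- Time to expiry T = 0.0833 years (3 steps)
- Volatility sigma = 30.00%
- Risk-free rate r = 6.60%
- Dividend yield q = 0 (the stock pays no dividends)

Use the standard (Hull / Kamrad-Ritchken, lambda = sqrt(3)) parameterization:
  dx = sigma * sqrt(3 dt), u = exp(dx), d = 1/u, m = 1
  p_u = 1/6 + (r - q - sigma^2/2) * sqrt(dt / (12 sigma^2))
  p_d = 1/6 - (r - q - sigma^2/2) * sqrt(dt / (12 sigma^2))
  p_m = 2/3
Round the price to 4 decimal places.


dt = T/N = 0.027767; dx = sigma*sqrt(3*dt) = 0.086585
u = exp(dx) = 1.090444; d = 1/u = 0.917057
p_u = 0.170034, p_m = 0.666667, p_d = 0.163299
Discount per step: exp(-r*dt) = 0.998169
Stock lattice S(k, j) with j the centered position index:
  k=0: S(0,+0) = 26.5300
  k=1: S(1,-1) = 24.3295; S(1,+0) = 26.5300; S(1,+1) = 28.9295
  k=2: S(2,-2) = 22.3116; S(2,-1) = 24.3295; S(2,+0) = 26.5300; S(2,+1) = 28.9295; S(2,+2) = 31.5460
  k=3: S(3,-3) = 20.4610; S(3,-2) = 22.3116; S(3,-1) = 24.3295; S(3,+0) = 26.5300; S(3,+1) = 28.9295; S(3,+2) = 31.5460; S(3,+3) = 34.3991
Terminal payoffs V(N, j) = max(S_T - K, 0):
  V(3,-3) = 0.000000; V(3,-2) = 0.000000; V(3,-1) = 0.839533; V(3,+0) = 3.040000; V(3,+1) = 5.439487; V(3,+2) = 8.055994; V(3,+3) = 10.909149
Backward induction: V(k, j) = exp(-r*dt) * [p_u * V(k+1, j+1) + p_m * V(k+1, j) + p_d * V(k+1, j-1)]
  V(2,-2) = exp(-r*dt) * [p_u*0.839533 + p_m*0.000000 + p_d*0.000000] = 0.142488
  V(2,-1) = exp(-r*dt) * [p_u*3.040000 + p_m*0.839533 + p_d*0.000000] = 1.074620
  V(2,+0) = exp(-r*dt) * [p_u*5.439487 + p_m*3.040000 + p_d*0.839533] = 3.083004
  V(2,+1) = exp(-r*dt) * [p_u*8.055994 + p_m*5.439487 + p_d*3.040000] = 5.482490
  V(2,+2) = exp(-r*dt) * [p_u*10.909149 + p_m*8.055994 + p_d*5.439487] = 8.098997
  V(1,-1) = exp(-r*dt) * [p_u*3.083004 + p_m*1.074620 + p_d*0.142488] = 1.261583
  V(1,+0) = exp(-r*dt) * [p_u*5.482490 + p_m*3.083004 + p_d*1.074620] = 3.157239
  V(1,+1) = exp(-r*dt) * [p_u*8.098997 + p_m*5.482490 + p_d*3.083004] = 5.525415
  V(0,+0) = exp(-r*dt) * [p_u*5.525415 + p_m*3.157239 + p_d*1.261583] = 3.244398

Answer: Price = V(0,0) = 3.2444


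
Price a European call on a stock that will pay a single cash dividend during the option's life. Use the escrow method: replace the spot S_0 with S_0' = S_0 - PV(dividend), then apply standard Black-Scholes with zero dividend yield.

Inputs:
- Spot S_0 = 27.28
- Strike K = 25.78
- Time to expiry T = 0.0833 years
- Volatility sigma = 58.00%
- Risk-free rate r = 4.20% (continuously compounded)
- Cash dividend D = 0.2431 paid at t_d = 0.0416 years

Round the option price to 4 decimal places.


Answer: Price = 2.5134

Derivation:
PV(D) = D * exp(-r * t_d) = 0.2431 * 0.99825433 = 0.24267563
S_0' = S_0 - PV(D) = 27.2800 - 0.24267563 = 27.03732437
d1 = (ln(S_0'/K) + (r + sigma^2/2)*T) / (sigma*sqrt(T)) = 0.38906632
d2 = d1 - sigma*sqrt(T) = 0.22166823
exp(-rT) = 0.99650751
N(d1) = 0.65138646; N(d2) = 0.58771392
C = S_0' * N(d1) - K * exp(-rT) * N(d2) = 27.03732437 * 0.65138646 - 25.7800 * 0.99650751 * 0.58771392 = 2.5134


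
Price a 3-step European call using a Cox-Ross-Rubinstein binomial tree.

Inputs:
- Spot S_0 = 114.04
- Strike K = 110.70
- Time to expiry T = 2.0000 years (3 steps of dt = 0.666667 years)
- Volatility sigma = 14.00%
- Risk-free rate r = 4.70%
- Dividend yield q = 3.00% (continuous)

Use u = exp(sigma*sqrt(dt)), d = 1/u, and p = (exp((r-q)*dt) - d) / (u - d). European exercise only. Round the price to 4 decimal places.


Answer: Price = V(0,0) = 12.5344

Derivation:
dt = T/N = 0.666667
u = exp(sigma*sqrt(dt)) = 1.121099; d = 1/u = 0.891982
p = (exp((r-q)*dt) - d) / (u - d) = 0.521200
Discount per step: exp(-r*dt) = 0.969152
Stock lattice S(k, i) with i counting down-moves:
  k=0: S(0,0) = 114.0400
  k=1: S(1,0) = 127.8501; S(1,1) = 101.7216
  k=2: S(2,0) = 143.3327; S(2,1) = 114.0400; S(2,2) = 90.7338
  k=3: S(3,0) = 160.6901; S(3,1) = 127.8501; S(3,2) = 101.7216; S(3,3) = 80.9329
Terminal payoffs V(N, i) = max(S_T - K, 0):
  V(3,0) = 49.990126; V(3,1) = 17.150139; V(3,2) = 0.000000; V(3,3) = 0.000000
Backward induction: V(k, i) = exp(-r*dt) * [p * V(k+1, i) + (1-p) * V(k+1, i+1)].
  V(2,0) = exp(-r*dt) * [p*49.990126 + (1-p)*17.150139] = 33.209317
  V(2,1) = exp(-r*dt) * [p*17.150139 + (1-p)*0.000000] = 8.662921
  V(2,2) = exp(-r*dt) * [p*0.000000 + (1-p)*0.000000] = 0.000000
  V(1,0) = exp(-r*dt) * [p*33.209317 + (1-p)*8.662921] = 20.794629
  V(1,1) = exp(-r*dt) * [p*8.662921 + (1-p)*0.000000] = 4.375837
  V(0,0) = exp(-r*dt) * [p*20.794629 + (1-p)*4.375837] = 12.534355


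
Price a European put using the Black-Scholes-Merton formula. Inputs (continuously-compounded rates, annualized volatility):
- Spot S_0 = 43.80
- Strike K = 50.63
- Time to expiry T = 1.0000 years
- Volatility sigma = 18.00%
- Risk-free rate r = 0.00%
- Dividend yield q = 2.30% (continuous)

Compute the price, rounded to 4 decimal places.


Answer: Price = 8.6160

Derivation:
d1 = (ln(S/K) + (r - q + 0.5*sigma^2) * T) / (sigma * sqrt(T)) = -0.84283594
d2 = d1 - sigma * sqrt(T) = -1.02283594
exp(-rT) = 1.00000000; exp(-qT) = 0.97726248
P = K * exp(-rT) * N(-d2) - S_0 * exp(-qT) * N(-d1)
N(-d1) = 0.80033990; N(-d2) = 0.84680729
P = 50.6300 * 1.00000000 * 0.84680729 - 43.8000 * 0.97726248 * 0.80033990 = 8.6160


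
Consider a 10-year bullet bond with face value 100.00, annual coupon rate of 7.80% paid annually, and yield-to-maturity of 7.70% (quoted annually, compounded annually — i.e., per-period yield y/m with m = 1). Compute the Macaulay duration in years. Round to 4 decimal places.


Answer: Macaulay duration = 7.3091 years

Derivation:
Coupon per period c = face * coupon_rate / m = 7.800000
Periods per year m = 1; per-period yield y/m = 0.077000
Number of cashflows N = 10
Cashflows (t years, CF_t, discount factor 1/(1+y/m)^(m*t), PV):
  t = 1.0000: CF_t = 7.800000, DF = 0.928505, PV = 7.242340
  t = 2.0000: CF_t = 7.800000, DF = 0.862122, PV = 6.724550
  t = 3.0000: CF_t = 7.800000, DF = 0.800484, PV = 6.243779
  t = 4.0000: CF_t = 7.800000, DF = 0.743254, PV = 5.797380
  t = 5.0000: CF_t = 7.800000, DF = 0.690115, PV = 5.382897
  t = 6.0000: CF_t = 7.800000, DF = 0.640775, PV = 4.998048
  t = 7.0000: CF_t = 7.800000, DF = 0.594963, PV = 4.640713
  t = 8.0000: CF_t = 7.800000, DF = 0.552426, PV = 4.308925
  t = 9.0000: CF_t = 7.800000, DF = 0.512931, PV = 4.000859
  t = 10.0000: CF_t = 107.800000, DF = 0.476259, PV = 51.340693
Price P = sum_t PV_t = 100.680183
Macaulay numerator sum_t t * PV_t:
  t * PV_t at t = 1.0000: 7.242340
  t * PV_t at t = 2.0000: 13.449099
  t * PV_t at t = 3.0000: 18.731336
  t * PV_t at t = 4.0000: 23.189521
  t * PV_t at t = 5.0000: 26.914486
  t * PV_t at t = 6.0000: 29.988285
  t * PV_t at t = 7.0000: 32.484989
  t * PV_t at t = 8.0000: 34.471403
  t * PV_t at t = 9.0000: 36.007733
  t * PV_t at t = 10.0000: 513.406932
Macaulay duration D = (sum_t t * PV_t) / P = 735.886124 / 100.680183 = 7.309146


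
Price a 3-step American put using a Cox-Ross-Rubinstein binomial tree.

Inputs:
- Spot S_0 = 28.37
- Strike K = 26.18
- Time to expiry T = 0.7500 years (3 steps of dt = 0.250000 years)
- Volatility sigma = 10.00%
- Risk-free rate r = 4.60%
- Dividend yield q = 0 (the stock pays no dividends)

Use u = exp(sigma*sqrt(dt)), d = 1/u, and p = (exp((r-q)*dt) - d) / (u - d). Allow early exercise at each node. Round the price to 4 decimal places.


Answer: Price = V(0,0) = 0.1064

Derivation:
dt = T/N = 0.250000
u = exp(sigma*sqrt(dt)) = 1.051271; d = 1/u = 0.951229
p = (exp((r-q)*dt) - d) / (u - d) = 0.603118
Discount per step: exp(-r*dt) = 0.988566
Stock lattice S(k, i) with i counting down-moves:
  k=0: S(0,0) = 28.3700
  k=1: S(1,0) = 29.8246; S(1,1) = 26.9864
  k=2: S(2,0) = 31.3537; S(2,1) = 28.3700; S(2,2) = 25.6702
  k=3: S(3,0) = 32.9612; S(3,1) = 29.8246; S(3,2) = 26.9864; S(3,3) = 24.4183
Terminal payoffs V(N, i) = max(K - S_T, 0):
  V(3,0) = 0.000000; V(3,1) = 0.000000; V(3,2) = 0.000000; V(3,3) = 1.761715
Backward induction: V(k, i) = exp(-r*dt) * [p * V(k+1, i) + (1-p) * V(k+1, i+1)]; then take max(V_cont, immediate exercise) for American.
  V(2,0) = exp(-r*dt) * [p*0.000000 + (1-p)*0.000000] = 0.000000; exercise = 0.000000; V(2,0) = max -> 0.000000
  V(2,1) = exp(-r*dt) * [p*0.000000 + (1-p)*0.000000] = 0.000000; exercise = 0.000000; V(2,1) = max -> 0.000000
  V(2,2) = exp(-r*dt) * [p*0.000000 + (1-p)*1.761715] = 0.691198; exercise = 0.509762; V(2,2) = max -> 0.691198
  V(1,0) = exp(-r*dt) * [p*0.000000 + (1-p)*0.000000] = 0.000000; exercise = 0.000000; V(1,0) = max -> 0.000000
  V(1,1) = exp(-r*dt) * [p*0.000000 + (1-p)*0.691198] = 0.271187; exercise = 0.000000; V(1,1) = max -> 0.271187
  V(0,0) = exp(-r*dt) * [p*0.000000 + (1-p)*0.271187] = 0.106399; exercise = 0.000000; V(0,0) = max -> 0.106399


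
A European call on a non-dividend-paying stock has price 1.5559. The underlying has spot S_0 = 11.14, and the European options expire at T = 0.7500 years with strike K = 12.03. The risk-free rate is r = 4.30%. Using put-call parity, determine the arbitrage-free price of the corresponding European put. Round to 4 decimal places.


Put-call parity: C - P = S_0 * exp(-qT) - K * exp(-rT).
S_0 * exp(-qT) = 11.1400 * 1.00000000 = 11.14000000
K * exp(-rT) = 12.0300 * 0.96826449 = 11.64822176
P = C - S*exp(-qT) + K*exp(-rT)
P = 1.5559 - 11.14000000 + 11.64822176 = 2.0641

Answer: Put price = 2.0641


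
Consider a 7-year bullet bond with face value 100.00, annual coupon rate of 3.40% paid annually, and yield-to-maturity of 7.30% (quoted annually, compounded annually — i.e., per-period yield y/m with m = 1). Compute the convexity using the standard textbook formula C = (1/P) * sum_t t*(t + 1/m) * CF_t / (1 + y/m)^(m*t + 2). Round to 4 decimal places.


Answer: Convexity = 41.7793

Derivation:
Coupon per period c = face * coupon_rate / m = 3.400000
Periods per year m = 1; per-period yield y/m = 0.073000
Number of cashflows N = 7
Cashflows (t years, CF_t, discount factor 1/(1+y/m)^(m*t), PV):
  t = 1.0000: CF_t = 3.400000, DF = 0.931966, PV = 3.168686
  t = 2.0000: CF_t = 3.400000, DF = 0.868561, PV = 2.953109
  t = 3.0000: CF_t = 3.400000, DF = 0.809470, PV = 2.752198
  t = 4.0000: CF_t = 3.400000, DF = 0.754399, PV = 2.564957
  t = 5.0000: CF_t = 3.400000, DF = 0.703075, PV = 2.390454
  t = 6.0000: CF_t = 3.400000, DF = 0.655242, PV = 2.227822
  t = 7.0000: CF_t = 103.400000, DF = 0.610663, PV = 63.142604
Price P = sum_t PV_t = 79.199830
Convexity numerator sum_t t*(t + 1/m) * CF_t / (1+y/m)^(m*t + 2):
  t = 1.0000: term = 5.504397
  t = 2.0000: term = 15.389740
  t = 3.0000: term = 28.685442
  t = 4.0000: term = 44.556450
  t = 5.0000: term = 62.287675
  t = 6.0000: term = 81.270032
  t = 7.0000: term = 3071.220996
Convexity = (1/P) * sum = 3308.914732 / 79.199830 = 41.779316


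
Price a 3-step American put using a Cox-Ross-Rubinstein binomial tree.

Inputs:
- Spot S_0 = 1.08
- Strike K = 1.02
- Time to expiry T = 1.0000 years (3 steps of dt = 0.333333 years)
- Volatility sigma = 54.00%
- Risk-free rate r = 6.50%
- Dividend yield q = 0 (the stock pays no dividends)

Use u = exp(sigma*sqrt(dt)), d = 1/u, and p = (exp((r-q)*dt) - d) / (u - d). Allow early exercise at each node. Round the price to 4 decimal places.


Answer: Price = V(0,0) = 0.1823

Derivation:
dt = T/N = 0.333333
u = exp(sigma*sqrt(dt)) = 1.365839; d = 1/u = 0.732151
p = (exp((r-q)*dt) - d) / (u - d) = 0.457247
Discount per step: exp(-r*dt) = 0.978566
Stock lattice S(k, i) with i counting down-moves:
  k=0: S(0,0) = 1.0800
  k=1: S(1,0) = 1.4751; S(1,1) = 0.7907
  k=2: S(2,0) = 2.0148; S(2,1) = 1.0800; S(2,2) = 0.5789
  k=3: S(3,0) = 2.7518; S(3,1) = 1.4751; S(3,2) = 0.7907; S(3,3) = 0.4239
Terminal payoffs V(N, i) = max(K - S_T, 0):
  V(3,0) = 0.000000; V(3,1) = 0.000000; V(3,2) = 0.229277; V(3,3) = 0.596138
Backward induction: V(k, i) = exp(-r*dt) * [p * V(k+1, i) + (1-p) * V(k+1, i+1)]; then take max(V_cont, immediate exercise) for American.
  V(2,0) = exp(-r*dt) * [p*0.000000 + (1-p)*0.000000] = 0.000000; exercise = 0.000000; V(2,0) = max -> 0.000000
  V(2,1) = exp(-r*dt) * [p*0.000000 + (1-p)*0.229277] = 0.121774; exercise = 0.000000; V(2,1) = max -> 0.121774
  V(2,2) = exp(-r*dt) * [p*0.229277 + (1-p)*0.596138] = 0.419210; exercise = 0.441072; V(2,2) = max -> 0.441072
  V(1,0) = exp(-r*dt) * [p*0.000000 + (1-p)*0.121774] = 0.064676; exercise = 0.000000; V(1,0) = max -> 0.064676
  V(1,1) = exp(-r*dt) * [p*0.121774 + (1-p)*0.441072] = 0.288749; exercise = 0.229277; V(1,1) = max -> 0.288749
  V(0,0) = exp(-r*dt) * [p*0.064676 + (1-p)*0.288749] = 0.182300; exercise = 0.000000; V(0,0) = max -> 0.182300


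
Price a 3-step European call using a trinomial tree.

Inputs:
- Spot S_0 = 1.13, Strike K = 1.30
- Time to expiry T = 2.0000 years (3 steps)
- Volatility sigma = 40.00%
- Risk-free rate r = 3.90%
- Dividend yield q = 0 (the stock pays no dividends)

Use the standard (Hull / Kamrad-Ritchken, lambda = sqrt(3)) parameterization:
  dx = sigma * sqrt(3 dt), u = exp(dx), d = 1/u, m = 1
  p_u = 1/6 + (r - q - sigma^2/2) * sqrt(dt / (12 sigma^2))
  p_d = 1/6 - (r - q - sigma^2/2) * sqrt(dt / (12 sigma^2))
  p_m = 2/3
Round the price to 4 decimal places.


dt = T/N = 0.666667; dx = sigma*sqrt(3*dt) = 0.565685
u = exp(dx) = 1.760654; d = 1/u = 0.567971
p_u = 0.142507, p_m = 0.666667, p_d = 0.190826
Discount per step: exp(-r*dt) = 0.974335
Stock lattice S(k, j) with j the centered position index:
  k=0: S(0,+0) = 1.1300
  k=1: S(1,-1) = 0.6418; S(1,+0) = 1.1300; S(1,+1) = 1.9895
  k=2: S(2,-2) = 0.3645; S(2,-1) = 0.6418; S(2,+0) = 1.1300; S(2,+1) = 1.9895; S(2,+2) = 3.5029
  k=3: S(3,-3) = 0.2070; S(3,-2) = 0.3645; S(3,-1) = 0.6418; S(3,+0) = 1.1300; S(3,+1) = 1.9895; S(3,+2) = 3.5029; S(3,+3) = 6.1674
Terminal payoffs V(N, j) = max(S_T - K, 0):
  V(3,-3) = 0.000000; V(3,-2) = 0.000000; V(3,-1) = 0.000000; V(3,+0) = 0.000000; V(3,+1) = 0.689539; V(3,+2) = 2.202890; V(3,+3) = 4.867379
Backward induction: V(k, j) = exp(-r*dt) * [p_u * V(k+1, j+1) + p_m * V(k+1, j) + p_d * V(k+1, j-1)]
  V(2,-2) = exp(-r*dt) * [p_u*0.000000 + p_m*0.000000 + p_d*0.000000] = 0.000000
  V(2,-1) = exp(-r*dt) * [p_u*0.000000 + p_m*0.000000 + p_d*0.000000] = 0.000000
  V(2,+0) = exp(-r*dt) * [p_u*0.689539 + p_m*0.000000 + p_d*0.000000] = 0.095742
  V(2,+1) = exp(-r*dt) * [p_u*2.202890 + p_m*0.689539 + p_d*0.000000] = 0.753766
  V(2,+2) = exp(-r*dt) * [p_u*4.867379 + p_m*2.202890 + p_d*0.689539] = 2.234942
  V(1,-1) = exp(-r*dt) * [p_u*0.095742 + p_m*0.000000 + p_d*0.000000] = 0.013294
  V(1,+0) = exp(-r*dt) * [p_u*0.753766 + p_m*0.095742 + p_d*0.000000] = 0.166850
  V(1,+1) = exp(-r*dt) * [p_u*2.234942 + p_m*0.753766 + p_d*0.095742] = 0.817736
  V(0,+0) = exp(-r*dt) * [p_u*0.817736 + p_m*0.166850 + p_d*0.013294] = 0.224393

Answer: Price = V(0,0) = 0.2244


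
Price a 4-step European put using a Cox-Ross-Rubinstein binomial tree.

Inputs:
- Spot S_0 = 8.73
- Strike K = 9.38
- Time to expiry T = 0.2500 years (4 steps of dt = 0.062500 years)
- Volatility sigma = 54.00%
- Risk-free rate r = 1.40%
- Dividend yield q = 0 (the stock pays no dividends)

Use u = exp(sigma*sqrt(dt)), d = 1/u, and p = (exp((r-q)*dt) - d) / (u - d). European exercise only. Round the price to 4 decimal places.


dt = T/N = 0.062500
u = exp(sigma*sqrt(dt)) = 1.144537; d = 1/u = 0.873716
p = (exp((r-q)*dt) - d) / (u - d) = 0.469533
Discount per step: exp(-r*dt) = 0.999125
Stock lattice S(k, i) with i counting down-moves:
  k=0: S(0,0) = 8.7300
  k=1: S(1,0) = 9.9918; S(1,1) = 7.6275
  k=2: S(2,0) = 11.4360; S(2,1) = 8.7300; S(2,2) = 6.6643
  k=3: S(3,0) = 13.0889; S(3,1) = 9.9918; S(3,2) = 7.6275; S(3,3) = 5.8227
  k=4: S(4,0) = 14.9807; S(4,1) = 11.4360; S(4,2) = 8.7300; S(4,3) = 6.6643; S(4,4) = 5.0874
Terminal payoffs V(N, i) = max(K - S_T, 0):
  V(4,0) = 0.000000; V(4,1) = 0.000000; V(4,2) = 0.650000; V(4,3) = 2.715697; V(4,4) = 4.292608
Backward induction: V(k, i) = exp(-r*dt) * [p * V(k+1, i) + (1-p) * V(k+1, i+1)].
  V(3,0) = exp(-r*dt) * [p*0.000000 + (1-p)*0.000000] = 0.000000
  V(3,1) = exp(-r*dt) * [p*0.000000 + (1-p)*0.650000] = 0.344502
  V(3,2) = exp(-r*dt) * [p*0.650000 + (1-p)*2.715697] = 1.744256
  V(3,3) = exp(-r*dt) * [p*2.715697 + (1-p)*4.292608] = 3.549089
  V(2,0) = exp(-r*dt) * [p*0.000000 + (1-p)*0.344502] = 0.182587
  V(2,1) = exp(-r*dt) * [p*0.344502 + (1-p)*1.744256] = 1.086074
  V(2,2) = exp(-r*dt) * [p*1.744256 + (1-p)*3.549089] = 2.699296
  V(1,0) = exp(-r*dt) * [p*0.182587 + (1-p)*1.086074] = 0.661278
  V(1,1) = exp(-r*dt) * [p*1.086074 + (1-p)*2.699296] = 1.940136
  V(0,0) = exp(-r*dt) * [p*0.661278 + (1-p)*1.940136] = 1.338497

Answer: Price = V(0,0) = 1.3385


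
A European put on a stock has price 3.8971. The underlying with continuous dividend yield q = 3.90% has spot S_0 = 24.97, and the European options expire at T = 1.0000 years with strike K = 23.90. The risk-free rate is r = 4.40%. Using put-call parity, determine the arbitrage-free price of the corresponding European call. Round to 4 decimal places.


Answer: Call price = 5.0408

Derivation:
Put-call parity: C - P = S_0 * exp(-qT) - K * exp(-rT).
S_0 * exp(-qT) = 24.9700 * 0.96175071 = 24.01491521
K * exp(-rT) = 23.9000 * 0.95695396 = 22.87119958
C = P + S*exp(-qT) - K*exp(-rT)
C = 3.8971 + 24.01491521 - 22.87119958 = 5.0408


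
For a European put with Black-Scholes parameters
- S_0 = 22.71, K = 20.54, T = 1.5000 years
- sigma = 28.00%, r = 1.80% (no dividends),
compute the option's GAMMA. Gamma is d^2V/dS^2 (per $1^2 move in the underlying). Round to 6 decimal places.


d1 = 0.5430610663; d2 = 0.2001325023
phi(d1) = 0.3442468836; exp(-qT) = 1.0000000000; exp(-rT) = 0.9733612415
Gamma = exp(-qT) * phi(d1) / (S * sigma * sqrt(T)) = 1.0000000000 * 0.3442468836 / (22.7100 * 0.2800 * 1.2247448714) = 0.044203

Answer: Gamma = 0.044203


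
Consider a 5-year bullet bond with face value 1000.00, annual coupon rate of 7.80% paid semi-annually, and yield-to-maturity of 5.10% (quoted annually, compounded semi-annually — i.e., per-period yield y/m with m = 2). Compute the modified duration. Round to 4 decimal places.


Answer: Modified duration = 4.1766

Derivation:
Coupon per period c = face * coupon_rate / m = 39.000000
Periods per year m = 2; per-period yield y/m = 0.025500
Number of cashflows N = 10
Cashflows (t years, CF_t, discount factor 1/(1+y/m)^(m*t), PV):
  t = 0.5000: CF_t = 39.000000, DF = 0.975134, PV = 38.030229
  t = 1.0000: CF_t = 39.000000, DF = 0.950886, PV = 37.084573
  t = 1.5000: CF_t = 39.000000, DF = 0.927242, PV = 36.162431
  t = 2.0000: CF_t = 39.000000, DF = 0.904185, PV = 35.263219
  t = 2.5000: CF_t = 39.000000, DF = 0.881702, PV = 34.386366
  t = 3.0000: CF_t = 39.000000, DF = 0.859777, PV = 33.531318
  t = 3.5000: CF_t = 39.000000, DF = 0.838398, PV = 32.697531
  t = 4.0000: CF_t = 39.000000, DF = 0.817551, PV = 31.884476
  t = 4.5000: CF_t = 39.000000, DF = 0.797222, PV = 31.091640
  t = 5.0000: CF_t = 1039.000000, DF = 0.777398, PV = 807.716399
Price P = sum_t PV_t = 1117.848180
First compute Macaulay numerator sum_t t * PV_t:
  t * PV_t at t = 0.5000: 19.015115
  t * PV_t at t = 1.0000: 37.084573
  t * PV_t at t = 1.5000: 54.243646
  t * PV_t at t = 2.0000: 70.526437
  t * PV_t at t = 2.5000: 85.965915
  t * PV_t at t = 3.0000: 100.593953
  t * PV_t at t = 3.5000: 114.441357
  t * PV_t at t = 4.0000: 127.537906
  t * PV_t at t = 4.5000: 139.912378
  t * PV_t at t = 5.0000: 4038.581996
Macaulay duration D = 4787.903275 / 1117.848180 = 4.283143
Modified duration = D / (1 + y/m) = 4.283143 / (1 + 0.025500) = 4.176638


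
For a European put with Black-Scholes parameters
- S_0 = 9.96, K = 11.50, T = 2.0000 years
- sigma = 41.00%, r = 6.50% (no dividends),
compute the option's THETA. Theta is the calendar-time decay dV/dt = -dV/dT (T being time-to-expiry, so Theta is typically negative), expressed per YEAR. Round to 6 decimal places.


Answer: Theta = -0.146940

Derivation:
d1 = 0.2661654028; d2 = -0.3136621578
phi(d1) = 0.3850582937; exp(-qT) = 1.0000000000; exp(-rT) = 0.8780954309
Theta = -S*exp(-qT)*phi(d1)*sigma/(2*sqrt(T)) + r*K*exp(-rT)*N(-d2) - q*S*exp(-qT)*N(-d1)
N(-d1) = 0.3950559134; N(-d2) = 0.6231111775; sqrt(T) = 1.4142135624
Term 1 = -9.9600 * 1.0000000000 * 0.3850582937 * 0.4100 / (2 * 1.4142135624) = -0.5559358537
Term 2 = 0.0650 * 11.5000 * 0.8780954309 * 0.6231111775 = 0.4089954307
Term 3 = 0 (no dividend yield, q = 0)
Theta = -0.5559358537 + (0.4089954307) + (0.0000000000) = -0.146940


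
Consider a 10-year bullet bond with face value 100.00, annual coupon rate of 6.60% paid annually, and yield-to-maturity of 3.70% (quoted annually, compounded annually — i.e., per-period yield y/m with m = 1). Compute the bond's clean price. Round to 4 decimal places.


Answer: Price = 123.8768

Derivation:
Coupon per period c = face * coupon_rate / m = 6.600000
Periods per year m = 1; per-period yield y/m = 0.037000
Number of cashflows N = 10
Cashflows (t years, CF_t, discount factor 1/(1+y/m)^(m*t), PV):
  t = 1.0000: CF_t = 6.600000, DF = 0.964320, PV = 6.364513
  t = 2.0000: CF_t = 6.600000, DF = 0.929913, PV = 6.137428
  t = 3.0000: CF_t = 6.600000, DF = 0.896734, PV = 5.918446
  t = 4.0000: CF_t = 6.600000, DF = 0.864739, PV = 5.707276
  t = 5.0000: CF_t = 6.600000, DF = 0.833885, PV = 5.503642
  t = 6.0000: CF_t = 6.600000, DF = 0.804132, PV = 5.307273
  t = 7.0000: CF_t = 6.600000, DF = 0.775441, PV = 5.117910
  t = 8.0000: CF_t = 6.600000, DF = 0.747773, PV = 4.935304
  t = 9.0000: CF_t = 6.600000, DF = 0.721093, PV = 4.759213
  t = 10.0000: CF_t = 106.600000, DF = 0.695364, PV = 74.125842
Price P = sum_t PV_t = 123.876846


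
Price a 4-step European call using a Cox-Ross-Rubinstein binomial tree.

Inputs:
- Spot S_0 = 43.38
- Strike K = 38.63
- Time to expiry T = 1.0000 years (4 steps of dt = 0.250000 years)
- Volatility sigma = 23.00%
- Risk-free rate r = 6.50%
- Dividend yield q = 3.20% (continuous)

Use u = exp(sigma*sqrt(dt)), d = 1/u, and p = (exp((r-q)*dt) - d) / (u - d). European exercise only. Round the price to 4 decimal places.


dt = T/N = 0.250000
u = exp(sigma*sqrt(dt)) = 1.121873; d = 1/u = 0.891366
p = (exp((r-q)*dt) - d) / (u - d) = 0.507220
Discount per step: exp(-r*dt) = 0.983881
Stock lattice S(k, i) with i counting down-moves:
  k=0: S(0,0) = 43.3800
  k=1: S(1,0) = 48.6669; S(1,1) = 38.6675
  k=2: S(2,0) = 54.5981; S(2,1) = 43.3800; S(2,2) = 34.4669
  k=3: S(3,0) = 61.2521; S(3,1) = 48.6669; S(3,2) = 38.6675; S(3,3) = 30.7226
  k=4: S(4,0) = 68.7171; S(4,1) = 54.5981; S(4,2) = 43.3800; S(4,3) = 34.4669; S(4,4) = 27.3851
Terminal payoffs V(N, i) = max(S_T - K, 0):
  V(4,0) = 30.087129; V(4,1) = 15.968068; V(4,2) = 4.750000; V(4,3) = 0.000000; V(4,4) = 0.000000
Backward induction: V(k, i) = exp(-r*dt) * [p * V(k+1, i) + (1-p) * V(k+1, i+1)].
  V(3,0) = exp(-r*dt) * [p*30.087129 + (1-p)*15.968068] = 22.756725
  V(3,1) = exp(-r*dt) * [p*15.968068 + (1-p)*4.750000] = 10.271753
  V(3,2) = exp(-r*dt) * [p*4.750000 + (1-p)*0.000000] = 2.370462
  V(3,3) = exp(-r*dt) * [p*0.000000 + (1-p)*0.000000] = 0.000000
  V(2,0) = exp(-r*dt) * [p*22.756725 + (1-p)*10.271753] = 16.336744
  V(2,1) = exp(-r*dt) * [p*10.271753 + (1-p)*2.370462] = 6.275349
  V(2,2) = exp(-r*dt) * [p*2.370462 + (1-p)*0.000000] = 1.182966
  V(1,0) = exp(-r*dt) * [p*16.336744 + (1-p)*6.275349] = 11.195283
  V(1,1) = exp(-r*dt) * [p*6.275349 + (1-p)*1.182966] = 3.705225
  V(0,0) = exp(-r*dt) * [p*11.195283 + (1-p)*3.705225] = 7.383375

Answer: Price = V(0,0) = 7.3834


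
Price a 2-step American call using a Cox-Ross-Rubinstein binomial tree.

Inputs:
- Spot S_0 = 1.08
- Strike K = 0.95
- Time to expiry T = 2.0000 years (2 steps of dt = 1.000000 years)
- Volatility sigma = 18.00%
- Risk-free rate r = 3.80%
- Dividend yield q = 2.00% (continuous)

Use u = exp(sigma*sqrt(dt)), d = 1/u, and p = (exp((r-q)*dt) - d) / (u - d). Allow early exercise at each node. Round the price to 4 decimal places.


Answer: Price = V(0,0) = 0.2017

Derivation:
dt = T/N = 1.000000
u = exp(sigma*sqrt(dt)) = 1.197217; d = 1/u = 0.835270
p = (exp((r-q)*dt) - d) / (u - d) = 0.505302
Discount per step: exp(-r*dt) = 0.962713
Stock lattice S(k, i) with i counting down-moves:
  k=0: S(0,0) = 1.0800
  k=1: S(1,0) = 1.2930; S(1,1) = 0.9021
  k=2: S(2,0) = 1.5480; S(2,1) = 1.0800; S(2,2) = 0.7535
Terminal payoffs V(N, i) = max(S_T - K, 0):
  V(2,0) = 0.597996; V(2,1) = 0.130000; V(2,2) = 0.000000
Backward induction: V(k, i) = exp(-r*dt) * [p * V(k+1, i) + (1-p) * V(k+1, i+1)]; then take max(V_cont, immediate exercise) for American.
  V(1,0) = exp(-r*dt) * [p*0.597996 + (1-p)*0.130000] = 0.352814; exercise = 0.342995; V(1,0) = max -> 0.352814
  V(1,1) = exp(-r*dt) * [p*0.130000 + (1-p)*0.000000] = 0.063240; exercise = 0.000000; V(1,1) = max -> 0.063240
  V(0,0) = exp(-r*dt) * [p*0.352814 + (1-p)*0.063240] = 0.201749; exercise = 0.130000; V(0,0) = max -> 0.201749


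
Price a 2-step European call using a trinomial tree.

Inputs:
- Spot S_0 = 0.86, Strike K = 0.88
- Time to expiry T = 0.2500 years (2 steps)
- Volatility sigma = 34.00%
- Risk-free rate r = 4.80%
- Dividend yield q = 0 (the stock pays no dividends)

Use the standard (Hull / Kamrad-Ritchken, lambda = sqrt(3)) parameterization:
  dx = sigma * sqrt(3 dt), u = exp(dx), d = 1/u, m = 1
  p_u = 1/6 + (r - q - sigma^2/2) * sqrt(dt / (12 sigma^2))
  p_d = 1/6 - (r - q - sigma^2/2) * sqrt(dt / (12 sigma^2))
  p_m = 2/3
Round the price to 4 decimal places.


dt = T/N = 0.125000; dx = sigma*sqrt(3*dt) = 0.208207
u = exp(dx) = 1.231468; d = 1/u = 0.812039
p_u = 0.163725, p_m = 0.666667, p_d = 0.169608
Discount per step: exp(-r*dt) = 0.994018
Stock lattice S(k, j) with j the centered position index:
  k=0: S(0,+0) = 0.8600
  k=1: S(1,-1) = 0.6984; S(1,+0) = 0.8600; S(1,+1) = 1.0591
  k=2: S(2,-2) = 0.5671; S(2,-1) = 0.6984; S(2,+0) = 0.8600; S(2,+1) = 1.0591; S(2,+2) = 1.3042
Terminal payoffs V(N, j) = max(S_T - K, 0):
  V(2,-2) = 0.000000; V(2,-1) = 0.000000; V(2,+0) = 0.000000; V(2,+1) = 0.179062; V(2,+2) = 0.424201
Backward induction: V(k, j) = exp(-r*dt) * [p_u * V(k+1, j+1) + p_m * V(k+1, j) + p_d * V(k+1, j-1)]
  V(1,-1) = exp(-r*dt) * [p_u*0.000000 + p_m*0.000000 + p_d*0.000000] = 0.000000
  V(1,+0) = exp(-r*dt) * [p_u*0.179062 + p_m*0.000000 + p_d*0.000000] = 0.029142
  V(1,+1) = exp(-r*dt) * [p_u*0.424201 + p_m*0.179062 + p_d*0.000000] = 0.187697
  V(0,+0) = exp(-r*dt) * [p_u*0.187697 + p_m*0.029142 + p_d*0.000000] = 0.049858

Answer: Price = V(0,0) = 0.0499


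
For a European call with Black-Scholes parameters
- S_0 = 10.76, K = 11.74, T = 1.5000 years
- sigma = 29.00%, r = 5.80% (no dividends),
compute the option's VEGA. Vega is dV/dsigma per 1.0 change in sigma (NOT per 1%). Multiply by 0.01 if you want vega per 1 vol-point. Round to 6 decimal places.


d1 = 0.1771199014; d2 = -0.1780561113
phi(d1) = 0.3927334023; exp(-qT) = 1.0000000000; exp(-rT) = 0.9166770956
Vega = S * exp(-qT) * phi(d1) * sqrt(T) = 10.7600 * 1.0000000000 * 0.3927334023 * 1.2247448714 = 5.175541

Answer: Vega = 5.175541


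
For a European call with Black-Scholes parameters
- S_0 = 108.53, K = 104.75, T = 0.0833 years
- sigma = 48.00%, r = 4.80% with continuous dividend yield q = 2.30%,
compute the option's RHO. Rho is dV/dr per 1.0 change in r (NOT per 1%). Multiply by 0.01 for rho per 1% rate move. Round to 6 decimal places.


Answer: Rho = 5.039883

Derivation:
d1 = 0.3401903832; d2 = 0.2016540341
phi(d1) = 0.3765127824; exp(-qT) = 0.9980859342; exp(-rT) = 0.9960095830
N(d2) = 0.5799064001
Rho = K*T*exp(-rT)*N(d2) = 104.7500 * 0.0833 * 0.9960095830 * 0.5799064001 = 5.039883


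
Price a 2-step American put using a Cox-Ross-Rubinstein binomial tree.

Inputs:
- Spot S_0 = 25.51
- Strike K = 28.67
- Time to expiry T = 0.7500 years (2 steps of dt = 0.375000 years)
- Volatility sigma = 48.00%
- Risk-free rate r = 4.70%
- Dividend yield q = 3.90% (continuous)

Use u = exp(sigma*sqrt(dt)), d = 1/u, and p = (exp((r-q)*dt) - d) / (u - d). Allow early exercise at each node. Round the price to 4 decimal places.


Answer: Price = V(0,0) = 6.1371

Derivation:
dt = T/N = 0.375000
u = exp(sigma*sqrt(dt)) = 1.341702; d = 1/u = 0.745322
p = (exp((r-q)*dt) - d) / (u - d) = 0.432078
Discount per step: exp(-r*dt) = 0.982529
Stock lattice S(k, i) with i counting down-moves:
  k=0: S(0,0) = 25.5100
  k=1: S(1,0) = 34.2268; S(1,1) = 19.0132
  k=2: S(2,0) = 45.9222; S(2,1) = 25.5100; S(2,2) = 14.1709
Terminal payoffs V(N, i) = max(K - S_T, 0):
  V(2,0) = 0.000000; V(2,1) = 3.160000; V(2,2) = 14.499066
Backward induction: V(k, i) = exp(-r*dt) * [p * V(k+1, i) + (1-p) * V(k+1, i+1)]; then take max(V_cont, immediate exercise) for American.
  V(1,0) = exp(-r*dt) * [p*0.000000 + (1-p)*3.160000] = 1.763281; exercise = 0.000000; V(1,0) = max -> 1.763281
  V(1,1) = exp(-r*dt) * [p*3.160000 + (1-p)*14.499066] = 9.431995; exercise = 9.656833; V(1,1) = max -> 9.656833
  V(0,0) = exp(-r*dt) * [p*1.763281 + (1-p)*9.656833] = 6.137079; exercise = 3.160000; V(0,0) = max -> 6.137079


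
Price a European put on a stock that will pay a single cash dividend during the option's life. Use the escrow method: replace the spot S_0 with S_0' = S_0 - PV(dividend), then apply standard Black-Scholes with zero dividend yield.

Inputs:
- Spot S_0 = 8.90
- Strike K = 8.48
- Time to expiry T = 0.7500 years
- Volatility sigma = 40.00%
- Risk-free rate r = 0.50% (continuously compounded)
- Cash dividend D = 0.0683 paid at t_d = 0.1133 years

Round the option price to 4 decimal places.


Answer: Price = 1.0060

Derivation:
PV(D) = D * exp(-r * t_d) = 0.0683 * 0.99943366 = 0.06826132
S_0' = S_0 - PV(D) = 8.9000 - 0.06826132 = 8.83173868
d1 = (ln(S_0'/K) + (r + sigma^2/2)*T) / (sigma*sqrt(T)) = 0.30135216
d2 = d1 - sigma*sqrt(T) = -0.04505800
exp(-rT) = 0.99625702
N(-d1) = 0.38157298; N(-d2) = 0.51796946
P = K * exp(-rT) * N(-d2) - S_0' * N(-d1) = 8.4800 * 0.99625702 * 0.51796946 - 8.83173868 * 0.38157298 = 1.0060


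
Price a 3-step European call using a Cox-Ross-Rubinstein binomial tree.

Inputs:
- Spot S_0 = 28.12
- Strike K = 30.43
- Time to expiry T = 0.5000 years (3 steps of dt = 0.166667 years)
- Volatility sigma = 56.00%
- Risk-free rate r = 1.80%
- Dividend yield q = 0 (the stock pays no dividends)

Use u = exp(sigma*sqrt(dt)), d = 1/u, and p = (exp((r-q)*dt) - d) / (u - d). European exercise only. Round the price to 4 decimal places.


dt = T/N = 0.166667
u = exp(sigma*sqrt(dt)) = 1.256863; d = 1/u = 0.795632
p = (exp((r-q)*dt) - d) / (u - d) = 0.449607
Discount per step: exp(-r*dt) = 0.997004
Stock lattice S(k, i) with i counting down-moves:
  k=0: S(0,0) = 28.1200
  k=1: S(1,0) = 35.3430; S(1,1) = 22.3732
  k=2: S(2,0) = 44.4213; S(2,1) = 28.1200; S(2,2) = 17.8008
  k=3: S(3,0) = 55.8315; S(3,1) = 35.3430; S(3,2) = 22.3732; S(3,3) = 14.1629
Terminal payoffs V(N, i) = max(S_T - K, 0):
  V(3,0) = 25.401498; V(3,1) = 4.912991; V(3,2) = 0.000000; V(3,3) = 0.000000
Backward induction: V(k, i) = exp(-r*dt) * [p * V(k+1, i) + (1-p) * V(k+1, i+1)].
  V(2,0) = exp(-r*dt) * [p*25.401498 + (1-p)*4.912991] = 14.082456
  V(2,1) = exp(-r*dt) * [p*4.912991 + (1-p)*0.000000] = 2.202298
  V(2,2) = exp(-r*dt) * [p*0.000000 + (1-p)*0.000000] = 0.000000
  V(1,0) = exp(-r*dt) * [p*14.082456 + (1-p)*2.202298] = 7.521103
  V(1,1) = exp(-r*dt) * [p*2.202298 + (1-p)*0.000000] = 0.987203
  V(0,0) = exp(-r*dt) * [p*7.521103 + (1-p)*0.987203] = 3.913133

Answer: Price = V(0,0) = 3.9131


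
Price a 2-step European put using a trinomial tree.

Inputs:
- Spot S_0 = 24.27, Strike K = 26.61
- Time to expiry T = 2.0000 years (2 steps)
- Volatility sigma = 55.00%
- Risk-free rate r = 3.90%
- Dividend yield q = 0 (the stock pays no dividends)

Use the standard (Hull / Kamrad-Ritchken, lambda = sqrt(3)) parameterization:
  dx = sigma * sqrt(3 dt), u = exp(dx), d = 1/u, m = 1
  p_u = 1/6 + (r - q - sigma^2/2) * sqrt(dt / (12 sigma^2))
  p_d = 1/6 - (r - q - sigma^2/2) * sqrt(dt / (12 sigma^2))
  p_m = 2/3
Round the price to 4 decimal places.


Answer: Price = V(0,0) = 6.9484

Derivation:
dt = T/N = 1.000000; dx = sigma*sqrt(3*dt) = 0.952628
u = exp(dx) = 2.592514; d = 1/u = 0.385726
p_u = 0.107751, p_m = 0.666667, p_d = 0.225583
Discount per step: exp(-r*dt) = 0.961751
Stock lattice S(k, j) with j the centered position index:
  k=0: S(0,+0) = 24.2700
  k=1: S(1,-1) = 9.3616; S(1,+0) = 24.2700; S(1,+1) = 62.9203
  k=2: S(2,-2) = 3.6110; S(2,-1) = 9.3616; S(2,+0) = 24.2700; S(2,+1) = 62.9203; S(2,+2) = 163.1218
Terminal payoffs V(N, j) = max(K - S_T, 0):
  V(2,-2) = 22.998999; V(2,-1) = 17.248429; V(2,+0) = 2.340000; V(2,+1) = 0.000000; V(2,+2) = 0.000000
Backward induction: V(k, j) = exp(-r*dt) * [p_u * V(k+1, j+1) + p_m * V(k+1, j) + p_d * V(k+1, j-1)]
  V(1,-1) = exp(-r*dt) * [p_u*2.340000 + p_m*17.248429 + p_d*22.998999] = 16.291349
  V(1,+0) = exp(-r*dt) * [p_u*0.000000 + p_m*2.340000 + p_d*17.248429] = 5.242451
  V(1,+1) = exp(-r*dt) * [p_u*0.000000 + p_m*0.000000 + p_d*2.340000] = 0.507673
  V(0,+0) = exp(-r*dt) * [p_u*0.507673 + p_m*5.242451 + p_d*16.291349] = 6.948375


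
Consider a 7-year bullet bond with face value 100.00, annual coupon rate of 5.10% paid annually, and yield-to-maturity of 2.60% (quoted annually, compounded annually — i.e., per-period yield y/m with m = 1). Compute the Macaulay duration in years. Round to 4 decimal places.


Coupon per period c = face * coupon_rate / m = 5.100000
Periods per year m = 1; per-period yield y/m = 0.026000
Number of cashflows N = 7
Cashflows (t years, CF_t, discount factor 1/(1+y/m)^(m*t), PV):
  t = 1.0000: CF_t = 5.100000, DF = 0.974659, PV = 4.970760
  t = 2.0000: CF_t = 5.100000, DF = 0.949960, PV = 4.844796
  t = 3.0000: CF_t = 5.100000, DF = 0.925887, PV = 4.722023
  t = 4.0000: CF_t = 5.100000, DF = 0.902424, PV = 4.602362
  t = 5.0000: CF_t = 5.100000, DF = 0.879555, PV = 4.485733
  t = 6.0000: CF_t = 5.100000, DF = 0.857266, PV = 4.372059
  t = 7.0000: CF_t = 105.100000, DF = 0.835542, PV = 87.815502
Price P = sum_t PV_t = 115.813234
Macaulay numerator sum_t t * PV_t:
  t * PV_t at t = 1.0000: 4.970760
  t * PV_t at t = 2.0000: 9.689591
  t * PV_t at t = 3.0000: 14.166069
  t * PV_t at t = 4.0000: 18.409446
  t * PV_t at t = 5.0000: 22.428663
  t * PV_t at t = 6.0000: 26.232354
  t * PV_t at t = 7.0000: 614.708517
Macaulay duration D = (sum_t t * PV_t) / P = 710.605400 / 115.813234 = 6.135788

Answer: Macaulay duration = 6.1358 years


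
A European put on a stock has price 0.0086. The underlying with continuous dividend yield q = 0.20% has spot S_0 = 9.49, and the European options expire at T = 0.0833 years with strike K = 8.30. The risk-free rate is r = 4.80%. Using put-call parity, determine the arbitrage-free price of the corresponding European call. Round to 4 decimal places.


Answer: Call price = 1.2301

Derivation:
Put-call parity: C - P = S_0 * exp(-qT) - K * exp(-rT).
S_0 * exp(-qT) = 9.4900 * 0.99983341 = 9.48841910
K * exp(-rT) = 8.3000 * 0.99600958 = 8.26687954
C = P + S*exp(-qT) - K*exp(-rT)
C = 0.0086 + 9.48841910 - 8.26687954 = 1.2301


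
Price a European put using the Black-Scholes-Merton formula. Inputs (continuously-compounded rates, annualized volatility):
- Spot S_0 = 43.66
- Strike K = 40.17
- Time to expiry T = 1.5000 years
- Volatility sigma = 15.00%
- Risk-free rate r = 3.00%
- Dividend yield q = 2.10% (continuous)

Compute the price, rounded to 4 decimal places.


Answer: Price = 1.4009

Derivation:
d1 = (ln(S/K) + (r - q + 0.5*sigma^2) * T) / (sigma * sqrt(T)) = 0.61883312
d2 = d1 - sigma * sqrt(T) = 0.43512139
exp(-rT) = 0.95599748; exp(-qT) = 0.96899096
P = K * exp(-rT) * N(-d2) - S_0 * exp(-qT) * N(-d1)
N(-d1) = 0.26801315; N(-d2) = 0.33173716
P = 40.1700 * 0.95599748 * 0.33173716 - 43.6600 * 0.96899096 * 0.26801315 = 1.4009


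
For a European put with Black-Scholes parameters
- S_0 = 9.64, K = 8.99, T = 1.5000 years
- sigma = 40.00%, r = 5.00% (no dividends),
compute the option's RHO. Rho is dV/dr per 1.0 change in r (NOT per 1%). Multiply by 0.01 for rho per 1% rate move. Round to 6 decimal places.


d1 = 0.5405375975; d2 = 0.0506396490
phi(d1) = 0.3447178646; exp(-qT) = 1.0000000000; exp(-rT) = 0.9277434863
N(-d2) = 0.4798063340
Rho = -K*T*exp(-rT)*N(-d2) = -8.9900 * 1.5000 * 0.9277434863 * 0.4798063340 = -6.002675

Answer: Rho = -6.002675
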